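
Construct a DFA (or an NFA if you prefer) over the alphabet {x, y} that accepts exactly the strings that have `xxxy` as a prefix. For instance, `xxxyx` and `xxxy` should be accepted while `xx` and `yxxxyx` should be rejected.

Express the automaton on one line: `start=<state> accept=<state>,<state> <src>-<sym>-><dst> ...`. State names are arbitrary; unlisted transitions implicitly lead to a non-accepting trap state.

start=s0 accept=s4 s0-x->s1 s0-y->s5 s1-x->s2 s1-y->s5 s2-x->s3 s2-y->s5 s3-x->s5 s3-y->s4 s4-x->s4 s4-y->s4 s5-x->s5 s5-y->s5

Check the first 4 symbols one by one: s0 through s3 record how many have matched `xxxy` so far; any wrong symbol goes to the dead state s5. After all 4 match we enter the accepting sink s4.
With 6 states:
        x   y  
>  s0   s1  s5 
   s1   s2  s5 
   s2   s3  s5 
   s3   s5  s4 
 * s4   s4  s4 
   s5   s5  s5 
(> = start, * = accepting)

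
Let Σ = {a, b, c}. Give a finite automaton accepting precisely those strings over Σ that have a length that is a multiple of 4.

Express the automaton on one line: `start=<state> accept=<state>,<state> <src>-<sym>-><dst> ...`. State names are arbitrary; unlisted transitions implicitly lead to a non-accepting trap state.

Only the length mod 4 matters, so use a 4-cycle: from any state, every input symbol moves to the next state, wrapping q3 back to q0. Mark q0 accepting.
A 4-state machine:
        a   b   c  
>* q0   q1  q1  q1 
   q1   q2  q2  q2 
   q2   q3  q3  q3 
   q3   q0  q0  q0 
(> = start, * = accepting)

start=q0 accept=q0 q0-a->q1 q0-b->q1 q0-c->q1 q1-a->q2 q1-b->q2 q1-c->q2 q2-a->q3 q2-b->q3 q2-c->q3 q3-a->q0 q3-b->q0 q3-c->q0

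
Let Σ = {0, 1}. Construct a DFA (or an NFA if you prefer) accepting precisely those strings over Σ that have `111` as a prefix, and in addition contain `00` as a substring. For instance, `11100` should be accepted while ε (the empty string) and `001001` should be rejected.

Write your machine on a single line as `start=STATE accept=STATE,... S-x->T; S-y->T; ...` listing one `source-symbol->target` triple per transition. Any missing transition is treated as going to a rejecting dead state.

start=s0; accept=s6; s0-0->s1; s0-1->s2; s1-0->s1; s1-1->s1; s2-0->s1; s2-1->s3; s3-0->s1; s3-1->s4; s4-0->s5; s4-1->s4; s5-0->s6; s5-1->s4; s6-0->s6; s6-1->s6

Handle the two conditions separately and then intersect. The first has 5 states tracking whether the input so far still matches the prefix `111`; the second has 3 states tracking whether and how much of `00` has been seen. A product state is a pair (one from each), accepting exactly when both do. Equivalent product states are then merged.
        0   1  
>  s0   s1  s2 
   s1   s1  s1 
   s2   s1  s3 
   s3   s1  s4 
   s4   s5  s4 
   s5   s6  s4 
 * s6   s6  s6 
(> = start, * = accepting)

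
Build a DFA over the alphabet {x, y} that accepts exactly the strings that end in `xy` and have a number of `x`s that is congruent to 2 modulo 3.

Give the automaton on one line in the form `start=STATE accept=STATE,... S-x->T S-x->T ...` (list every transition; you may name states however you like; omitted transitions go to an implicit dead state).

Build one automaton per condition and run them in lockstep. One (3 states) tracks how much of the suffix `xy` has currently been matched; the other (3 states) tracks the count of `x`s modulo 3. Each combined state is a pair, one component from each; accept when both components accept. Minimizing collapses redundant product states.
With 5 states:
        x   y  
>  s0   s1  s0 
   s1   s2  s1 
   s2   s0  s3 
 * s3   s0  s4 
   s4   s0  s4 
(> = start, * = accepting)

start=s0 accept=s3 s0-x->s1 s0-y->s0 s1-x->s2 s1-y->s1 s2-x->s0 s2-y->s3 s3-x->s0 s3-y->s4 s4-x->s0 s4-y->s4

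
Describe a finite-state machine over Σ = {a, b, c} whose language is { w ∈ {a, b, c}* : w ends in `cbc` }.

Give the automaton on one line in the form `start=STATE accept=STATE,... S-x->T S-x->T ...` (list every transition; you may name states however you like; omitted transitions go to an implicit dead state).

Let each state record the length of the longest suffix of the input read so far that is also a prefix of `cbc`. q1 means the last symbol is `c`; q2 means the last 2 symbols are `cb`; q3 means the last 3 symbols are `cbc`. Accept only at q3, where the string currently ends in `cbc`.
A 4-state machine:
        a   b   c  
>  q0   q0  q0  q1 
   q1   q0  q2  q1 
   q2   q0  q0  q3 
 * q3   q0  q2  q1 
(> = start, * = accepting)

start=q0 accept=q3 q0-a->q0 q0-b->q0 q0-c->q1 q1-a->q0 q1-b->q2 q1-c->q1 q2-a->q0 q2-b->q0 q2-c->q3 q3-a->q0 q3-b->q2 q3-c->q1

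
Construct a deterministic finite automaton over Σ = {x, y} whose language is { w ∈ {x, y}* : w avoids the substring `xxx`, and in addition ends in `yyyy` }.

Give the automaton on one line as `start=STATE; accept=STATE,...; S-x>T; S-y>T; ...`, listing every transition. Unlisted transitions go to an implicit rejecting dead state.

start=q0; accept=q8; q0-x>q1; q0-y>q2; q1-x>q3; q1-y>q2; q2-x>q1; q2-y>q4; q3-x>q5; q3-y>q2; q4-x>q1; q4-y>q6; q5-x>q5; q5-y>q7; q6-x>q1; q6-y>q8; q7-x>q5; q7-y>q9; q8-x>q1; q8-y>q8; q9-x>q5; q9-y>q10; q10-x>q5; q10-y>q11; q11-x>q5; q11-y>q11

Handle the two conditions separately and then intersect. One (4 states) tracks partial matches of the forbidden pattern `xxx`; the other (5 states) tracks how much of the suffix `yyyy` has currently been matched. Each combined state is a pair, one component from each; accept when both components accept.
          x    y  
>  q0     q1   q2 
   q1     q3   q2 
   q2     q1   q4 
   q3     q5   q2 
   q4     q1   q6 
   q5     q5   q7 
   q6     q1   q8 
   q7     q5   q9 
 * q8     q1   q8 
   q9     q5  q10 
   q10    q5  q11 
   q11    q5  q11 
(> = start, * = accepting)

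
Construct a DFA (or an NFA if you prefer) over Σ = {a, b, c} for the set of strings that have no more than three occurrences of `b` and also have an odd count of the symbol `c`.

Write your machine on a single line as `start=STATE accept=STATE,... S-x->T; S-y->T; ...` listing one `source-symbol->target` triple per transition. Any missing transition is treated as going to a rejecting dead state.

Build one automaton per condition and run them in lockstep. One (5 states) tracks the count of `b`s, saturating at 4; the other (2 states) tracks the count of `c`s modulo 2. Each combined state is a pair, one component from each; accept when both components accept.
With 10 states:
        a   b   c  
>  q0   q0  q1  q2 
   q1   q1  q3  q4 
 * q2   q2  q4  q0 
   q3   q3  q5  q6 
 * q4   q4  q6  q1 
   q5   q5  q7  q8 
 * q6   q6  q8  q3 
   q7   q7  q7  q9 
 * q8   q8  q9  q5 
   q9   q9  q9  q7 
(> = start, * = accepting)

start=q0; accept=q2,q4,q6,q8; q0-a->q0; q0-b->q1; q0-c->q2; q1-a->q1; q1-b->q3; q1-c->q4; q2-a->q2; q2-b->q4; q2-c->q0; q3-a->q3; q3-b->q5; q3-c->q6; q4-a->q4; q4-b->q6; q4-c->q1; q5-a->q5; q5-b->q7; q5-c->q8; q6-a->q6; q6-b->q8; q6-c->q3; q7-a->q7; q7-b->q7; q7-c->q9; q8-a->q8; q8-b->q9; q8-c->q5; q9-a->q9; q9-b->q9; q9-c->q7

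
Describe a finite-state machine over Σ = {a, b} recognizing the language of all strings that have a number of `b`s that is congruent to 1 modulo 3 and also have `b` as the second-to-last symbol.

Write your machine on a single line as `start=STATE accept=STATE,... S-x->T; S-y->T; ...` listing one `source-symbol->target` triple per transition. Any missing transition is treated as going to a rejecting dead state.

start=q0; accept=q5,q14; q0-a->q1; q0-b->q2; q1-a->q3; q1-b->q4; q2-a->q5; q2-b->q6; q3-a->q3; q3-b->q4; q4-a->q5; q4-b->q6; q5-a->q7; q5-b->q8; q6-a->q9; q6-b->q10; q7-a->q7; q7-b->q8; q8-a->q9; q8-b->q10; q9-a->q11; q9-b->q12; q10-a->q13; q10-b->q14; q11-a->q11; q11-b->q12; q12-a->q13; q12-b->q14; q13-a->q3; q13-b->q4; q14-a->q5; q14-b->q6

Run two small machines in parallel and take their product. The first has 3 states tracking the count of `b`s modulo 3; the second has 7 states tracking the last 2 symbols read. A product state is a pair (one from each), accepting exactly when both do.
15 states suffice.
          a    b  
>  q0     q1   q2 
   q1     q3   q4 
   q2     q5   q6 
   q3     q3   q4 
   q4     q5   q6 
 * q5     q7   q8 
   q6     q9  q10 
   q7     q7   q8 
   q8     q9  q10 
   q9    q11  q12 
   q10   q13  q14 
   q11   q11  q12 
   q12   q13  q14 
   q13    q3   q4 
 * q14    q5   q6 
(> = start, * = accepting)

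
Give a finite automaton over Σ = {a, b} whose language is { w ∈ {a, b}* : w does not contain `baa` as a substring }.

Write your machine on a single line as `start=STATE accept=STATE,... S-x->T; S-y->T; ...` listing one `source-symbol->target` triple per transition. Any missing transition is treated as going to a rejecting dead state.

This is the complement of 'contains `baa`'. Use the same substring-matching states — q0 through q3 holding how much of `baa` has just been matched — but flip the accepting set: everything except the trap q3 accepts.
        a   b  
>* q0   q0  q1 
 * q1   q2  q1 
 * q2   q3  q1 
   q3   q3  q3 
(> = start, * = accepting)

start=q0; accept=q0,q1,q2; q0-a->q0; q0-b->q1; q1-a->q2; q1-b->q1; q2-a->q3; q2-b->q1; q3-a->q3; q3-b->q3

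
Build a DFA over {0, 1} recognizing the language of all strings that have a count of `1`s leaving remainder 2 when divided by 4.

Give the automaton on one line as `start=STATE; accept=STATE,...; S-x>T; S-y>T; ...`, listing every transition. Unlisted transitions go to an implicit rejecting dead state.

The only thing that matters is how many `1`s have appeared, reduced mod 4. Use one state per residue: q0 for 0, …, q3 for 3. Reading `1` moves to the next residue; anything else stays put. q2 is accepting.
4 states suffice.
        0   1  
>  q0   q0  q1 
   q1   q1  q2 
 * q2   q2  q3 
   q3   q3  q0 
(> = start, * = accepting)

start=q0; accept=q2; q0-0>q0; q0-1>q1; q1-0>q1; q1-1>q2; q2-0>q2; q2-1>q3; q3-0>q3; q3-1>q0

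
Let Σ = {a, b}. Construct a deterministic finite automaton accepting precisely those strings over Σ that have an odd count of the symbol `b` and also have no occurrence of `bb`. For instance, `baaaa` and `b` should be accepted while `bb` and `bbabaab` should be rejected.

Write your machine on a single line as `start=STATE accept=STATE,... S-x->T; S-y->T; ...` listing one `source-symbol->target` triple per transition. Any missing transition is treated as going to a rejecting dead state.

Build one automaton per condition and run them in lockstep. One (2 states) tracks the count of `b`s modulo 2; the other (3 states) tracks partial matches of the forbidden pattern `bb`. Each combined state is a pair, one component from each; accept when both components accept.
        a   b  
>  q0   q0  q1 
 * q1   q2  q3 
 * q2   q2  q4 
   q3   q3  q5 
   q4   q0  q5 
   q5   q5  q3 
(> = start, * = accepting)

start=q0; accept=q1,q2; q0-a->q0; q0-b->q1; q1-a->q2; q1-b->q3; q2-a->q2; q2-b->q4; q3-a->q3; q3-b->q5; q4-a->q0; q4-b->q5; q5-a->q5; q5-b->q3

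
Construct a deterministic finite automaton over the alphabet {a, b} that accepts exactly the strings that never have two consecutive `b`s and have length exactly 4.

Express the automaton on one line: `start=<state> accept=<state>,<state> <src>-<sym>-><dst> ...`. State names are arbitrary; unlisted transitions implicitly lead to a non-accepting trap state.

start=S0 accept=S8 S0-a->S1 S0-b->S2 S1-a->S3 S1-b->S4 S2-a->S3 S2-b->S5 S3-a->S6 S3-b->S7 S4-a->S6 S4-b->S5 S5-a->S5 S5-b->S5 S6-a->S8 S6-b->S8 S7-a->S8 S7-b->S5 S8-a->S5 S8-b->S5

Handle the two conditions separately and then intersect. The first has 3 states tracking partial matches of the forbidden pattern `bb`; the second has 6 states tracking the input length, saturating at 5. A product state is a pair (one from each), accepting exactly when both do. Minimizing collapses redundant product states.
        a   b  
>  S0   S1  S2 
   S1   S3  S4 
   S2   S3  S5 
   S3   S6  S7 
   S4   S6  S5 
   S5   S5  S5 
   S6   S8  S8 
   S7   S8  S5 
 * S8   S5  S5 
(> = start, * = accepting)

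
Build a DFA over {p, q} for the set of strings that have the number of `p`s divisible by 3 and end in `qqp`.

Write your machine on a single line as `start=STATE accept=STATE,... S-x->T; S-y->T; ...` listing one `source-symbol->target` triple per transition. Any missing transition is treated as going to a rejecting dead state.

Run two small machines in parallel and take their product. One (3 states) tracks the count of `p`s modulo 3; the other (4 states) tracks how much of the suffix `qqp` has currently been matched. Each combined state is a pair, one component from each; accept when both components accept. Minimizing collapses redundant product states.
With 6 states:
       p  q 
>  A   B  A 
   B   C  B 
   C   A  D 
   D   A  E 
   E   F  E 
 * F   B  A 
(> = start, * = accepting)

start=A; accept=F; A-p->B; A-q->A; B-p->C; B-q->B; C-p->A; C-q->D; D-p->A; D-q->E; E-p->F; E-q->E; F-p->B; F-q->A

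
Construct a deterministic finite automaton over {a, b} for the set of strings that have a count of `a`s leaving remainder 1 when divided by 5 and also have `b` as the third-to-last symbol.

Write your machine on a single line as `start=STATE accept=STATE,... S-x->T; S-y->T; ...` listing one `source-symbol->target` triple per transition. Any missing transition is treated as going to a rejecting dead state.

Run two small machines in parallel and take their product. One (5 states) tracks the count of `a`s modulo 5; the other (15 states) tracks the last 3 symbols read. Each combined state is a pair, one component from each; accept when both components accept. After merging equivalent states the machine shrinks.
          a    b  
>  s0     s1   s2 
   s1     s3   s4 
   s2     s5   s6 
   s3     s7   s3 
   s4     s3   s8 
   s5     s3   s9 
   s6    s10   s6 
   s7    s11   s7 
   s8     s3  s12 
 * s9     s3   s8 
 * s10    s3   s9 
   s11    s0  s13 
 * s12    s3  s12 
   s13   s14  s13 
   s14   s15   s2 
 * s15    s3   s4 
(> = start, * = accepting)

start=s0; accept=s9,s10,s12,s15; s0-a->s1; s0-b->s2; s1-a->s3; s1-b->s4; s2-a->s5; s2-b->s6; s3-a->s7; s3-b->s3; s4-a->s3; s4-b->s8; s5-a->s3; s5-b->s9; s6-a->s10; s6-b->s6; s7-a->s11; s7-b->s7; s8-a->s3; s8-b->s12; s9-a->s3; s9-b->s8; s10-a->s3; s10-b->s9; s11-a->s0; s11-b->s13; s12-a->s3; s12-b->s12; s13-a->s14; s13-b->s13; s14-a->s15; s14-b->s2; s15-a->s3; s15-b->s4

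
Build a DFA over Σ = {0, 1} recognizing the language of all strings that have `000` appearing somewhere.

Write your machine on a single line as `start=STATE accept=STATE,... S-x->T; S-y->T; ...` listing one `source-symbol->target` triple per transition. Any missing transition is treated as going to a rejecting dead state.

start=S0; accept=S3; S0-0->S1; S0-1->S0; S1-0->S2; S1-1->S0; S2-0->S3; S2-1->S0; S3-0->S3; S3-1->S3

States S0..S2 record the length of the longest prefix of `000` that matches the current input suffix. Reaching S3 means `000` has been seen, and we stay there forever. Accept from S3.
A 4-state machine:
        0   1  
>  S0   S1  S0 
   S1   S2  S0 
   S2   S3  S0 
 * S3   S3  S3 
(> = start, * = accepting)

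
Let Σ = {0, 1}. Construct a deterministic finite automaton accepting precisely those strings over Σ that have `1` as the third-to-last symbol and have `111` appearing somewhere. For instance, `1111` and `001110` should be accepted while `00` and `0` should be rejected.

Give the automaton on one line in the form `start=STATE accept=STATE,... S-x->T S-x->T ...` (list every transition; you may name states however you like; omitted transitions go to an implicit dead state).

start=s0 accept=s3,s4,s5,s6 s0-0->s0 s0-1->s1 s1-0->s0 s1-1->s2 s2-0->s0 s2-1->s3 s3-0->s4 s3-1->s3 s4-0->s5 s4-1->s6 s5-0->s7 s5-1->s8 s6-0->s9 s6-1->s10 s7-0->s7 s7-1->s8 s8-0->s9 s8-1->s10 s9-0->s5 s9-1->s6 s10-0->s4 s10-1->s3

Run two small machines in parallel and take their product. One (15 states) tracks the last 3 symbols read; the other (4 states) tracks whether and how much of `111` has been seen. Each combined state is a pair, one component from each; accept when both components accept. Equivalent product states are then merged.
With 11 states:
          0    1  
>  s0     s0   s1 
   s1     s0   s2 
   s2     s0   s3 
 * s3     s4   s3 
 * s4     s5   s6 
 * s5     s7   s8 
 * s6     s9  s10 
   s7     s7   s8 
   s8     s9  s10 
   s9     s5   s6 
   s10    s4   s3 
(> = start, * = accepting)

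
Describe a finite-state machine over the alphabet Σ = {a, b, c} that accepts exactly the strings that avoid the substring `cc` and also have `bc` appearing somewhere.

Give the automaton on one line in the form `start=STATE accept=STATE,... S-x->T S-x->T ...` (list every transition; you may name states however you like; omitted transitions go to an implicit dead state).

start=S0 accept=S3,S5 S0-a->S0 S0-b->S1 S0-c->S2 S1-a->S0 S1-b->S1 S1-c->S3 S2-a->S0 S2-b->S1 S2-c->S4 S3-a->S5 S3-b->S5 S3-c->S6 S4-a->S4 S4-b->S7 S4-c->S4 S5-a->S5 S5-b->S5 S5-c->S3 S6-a->S6 S6-b->S6 S6-c->S6 S7-a->S4 S7-b->S7 S7-c->S6

Handle the two conditions separately and then intersect. The first has 3 states tracking partial matches of the forbidden pattern `cc`; the second has 3 states tracking whether and how much of `bc` has been seen. A product state is a pair (one from each), accepting exactly when both do.
An 8-state machine:
        a   b   c  
>  S0   S0  S1  S2 
   S1   S0  S1  S3 
   S2   S0  S1  S4 
 * S3   S5  S5  S6 
   S4   S4  S7  S4 
 * S5   S5  S5  S3 
   S6   S6  S6  S6 
   S7   S4  S7  S6 
(> = start, * = accepting)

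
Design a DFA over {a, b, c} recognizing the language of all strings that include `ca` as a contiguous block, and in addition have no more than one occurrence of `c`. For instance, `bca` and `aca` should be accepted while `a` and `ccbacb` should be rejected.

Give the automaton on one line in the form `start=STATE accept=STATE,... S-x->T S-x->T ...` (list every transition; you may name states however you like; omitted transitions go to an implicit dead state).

Run two small machines in parallel and take their product. One (3 states) tracks whether and how much of `ca` has been seen; the other (3 states) tracks the count of `c`s, saturating at 2. Each combined state is a pair, one component from each; accept when both components accept.
        a   b   c  
>  q0   q0  q0  q1 
   q1   q2  q3  q4 
 * q2   q2  q2  q5 
   q3   q3  q3  q4 
   q4   q5  q6  q4 
   q5   q5  q5  q5 
   q6   q6  q6  q4 
(> = start, * = accepting)

start=q0 accept=q2 q0-a->q0 q0-b->q0 q0-c->q1 q1-a->q2 q1-b->q3 q1-c->q4 q2-a->q2 q2-b->q2 q2-c->q5 q3-a->q3 q3-b->q3 q3-c->q4 q4-a->q5 q4-b->q6 q4-c->q4 q5-a->q5 q5-b->q5 q5-c->q5 q6-a->q6 q6-b->q6 q6-c->q4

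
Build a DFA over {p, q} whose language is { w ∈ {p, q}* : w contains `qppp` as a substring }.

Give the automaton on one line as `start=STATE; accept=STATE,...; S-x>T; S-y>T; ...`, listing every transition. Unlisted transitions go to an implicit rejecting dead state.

States s0..s3 record the length of the longest prefix of `qppp` that matches the current input suffix. Reaching s4 means `qppp` has been seen, and we stay there forever. Accept from s4.
5 states suffice.
        p   q  
>  s0   s0  s1 
   s1   s2  s1 
   s2   s3  s1 
   s3   s4  s1 
 * s4   s4  s4 
(> = start, * = accepting)

start=s0; accept=s4; s0-p>s0; s0-q>s1; s1-p>s2; s1-q>s1; s2-p>s3; s2-q>s1; s3-p>s4; s3-q>s1; s4-p>s4; s4-q>s4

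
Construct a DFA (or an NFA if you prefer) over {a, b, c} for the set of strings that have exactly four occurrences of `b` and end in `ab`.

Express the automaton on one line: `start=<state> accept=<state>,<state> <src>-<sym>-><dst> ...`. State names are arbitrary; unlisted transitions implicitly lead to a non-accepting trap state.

start=q0 accept=q12 q0-a->q1 q0-b->q2 q0-c->q0 q1-a->q1 q1-b->q3 q1-c->q0 q2-a->q4 q2-b->q5 q2-c->q2 q3-a->q4 q3-b->q5 q3-c->q2 q4-a->q4 q4-b->q6 q4-c->q2 q5-a->q7 q5-b->q8 q5-c->q5 q6-a->q7 q6-b->q8 q6-c->q5 q7-a->q7 q7-b->q9 q7-c->q5 q8-a->q10 q8-b->q11 q8-c->q8 q9-a->q10 q9-b->q11 q9-c->q8 q10-a->q10 q10-b->q12 q10-c->q8 q11-a->q13 q11-b->q14 q11-c->q11 q12-a->q13 q12-b->q14 q12-c->q11 q13-a->q13 q13-b->q15 q13-c->q11 q14-a->q16 q14-b->q14 q14-c->q14 q15-a->q16 q15-b->q14 q15-c->q14 q16-a->q16 q16-b->q15 q16-c->q14

Run two small machines in parallel and take their product. The first has 6 states tracking the count of `b`s, saturating at 5; the second has 3 states tracking how much of the suffix `ab` has currently been matched. A product state is a pair (one from each), accepting exactly when both do.
17 states suffice.
          a    b    c  
>  q0     q1   q2   q0 
   q1     q1   q3   q0 
   q2     q4   q5   q2 
   q3     q4   q5   q2 
   q4     q4   q6   q2 
   q5     q7   q8   q5 
   q6     q7   q8   q5 
   q7     q7   q9   q5 
   q8    q10  q11   q8 
   q9    q10  q11   q8 
   q10   q10  q12   q8 
   q11   q13  q14  q11 
 * q12   q13  q14  q11 
   q13   q13  q15  q11 
   q14   q16  q14  q14 
   q15   q16  q14  q14 
   q16   q16  q15  q14 
(> = start, * = accepting)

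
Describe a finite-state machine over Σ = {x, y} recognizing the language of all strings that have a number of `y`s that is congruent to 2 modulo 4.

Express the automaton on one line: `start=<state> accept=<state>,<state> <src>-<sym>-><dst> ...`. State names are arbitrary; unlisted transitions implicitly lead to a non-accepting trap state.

The only thing that matters is how many `y`s have appeared, reduced mod 4. Use one state per residue: S0 for 0, …, S3 for 3. Reading `y` moves to the next residue; anything else stays put. S2 is accepting.
A 4-state machine:
        x   y  
>  S0   S0  S1 
   S1   S1  S2 
 * S2   S2  S3 
   S3   S3  S0 
(> = start, * = accepting)

start=S0 accept=S2 S0-x->S0 S0-y->S1 S1-x->S1 S1-y->S2 S2-x->S2 S2-y->S3 S3-x->S3 S3-y->S0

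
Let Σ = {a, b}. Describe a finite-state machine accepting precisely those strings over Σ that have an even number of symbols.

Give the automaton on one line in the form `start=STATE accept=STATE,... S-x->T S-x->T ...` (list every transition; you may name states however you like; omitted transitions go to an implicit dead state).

start=q0 accept=q0 q0-a->q1 q0-b->q1 q1-a->q0 q1-b->q0

Only the length mod 2 matters, so use a 2-cycle: from any state, every input symbol moves to the next state, wrapping q1 back to q0. Mark q0 accepting.
        a   b  
>* q0   q1  q1 
   q1   q0  q0 
(> = start, * = accepting)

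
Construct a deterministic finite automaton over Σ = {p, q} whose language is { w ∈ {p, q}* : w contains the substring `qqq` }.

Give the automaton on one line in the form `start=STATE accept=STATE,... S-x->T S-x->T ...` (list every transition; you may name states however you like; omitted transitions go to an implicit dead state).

start=s0 accept=s3 s0-p->s0 s0-q->s1 s1-p->s0 s1-q->s2 s2-p->s0 s2-q->s3 s3-p->s3 s3-q->s3

Track how much of `qqq` has been matched so far: state s0 is no progress, s3 is the absorbing accept state reached once `qqq` has occurred. Intermediate states record partial matches; on a mismatch, fall back to the longest reusable overlap.
A 4-state machine:
        p   q  
>  s0   s0  s1 
   s1   s0  s2 
   s2   s0  s3 
 * s3   s3  s3 
(> = start, * = accepting)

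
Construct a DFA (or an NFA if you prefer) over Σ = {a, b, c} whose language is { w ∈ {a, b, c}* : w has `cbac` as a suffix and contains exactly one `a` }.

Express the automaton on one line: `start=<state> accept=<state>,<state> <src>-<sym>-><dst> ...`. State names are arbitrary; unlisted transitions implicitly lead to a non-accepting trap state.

start=S0 accept=S5 S0-a->S1 S0-b->S0 S0-c->S2 S1-a->S1 S1-b->S1 S1-c->S1 S2-a->S1 S2-b->S3 S2-c->S2 S3-a->S4 S3-b->S0 S3-c->S2 S4-a->S1 S4-b->S1 S4-c->S5 S5-a->S1 S5-b->S1 S5-c->S1

Run two small machines in parallel and take their product. The first has 5 states tracking how much of the suffix `cbac` has currently been matched; the second has 3 states tracking the count of `a`s, saturating at 2. A product state is a pair (one from each), accepting exactly when both do. Minimizing collapses redundant product states.
        a   b   c  
>  S0   S1  S0  S2 
   S1   S1  S1  S1 
   S2   S1  S3  S2 
   S3   S4  S0  S2 
   S4   S1  S1  S5 
 * S5   S1  S1  S1 
(> = start, * = accepting)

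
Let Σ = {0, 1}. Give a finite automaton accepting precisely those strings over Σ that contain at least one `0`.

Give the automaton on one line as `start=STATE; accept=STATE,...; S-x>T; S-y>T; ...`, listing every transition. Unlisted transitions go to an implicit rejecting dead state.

start=q0; accept=q1,q2; q0-0>q1; q0-1>q0; q1-0>q2; q1-1>q1; q2-0>q2; q2-1>q2

Only the number of `0`s matters, and only up to 2. Make a chain q0 → q1 → q2 advanced by each `0` (with q2 absorbing); every other symbol self-loops. The accepting set is {q1, q2}.
3 states suffice.
        0   1  
>  q0   q1  q0 
 * q1   q2  q1 
 * q2   q2  q2 
(> = start, * = accepting)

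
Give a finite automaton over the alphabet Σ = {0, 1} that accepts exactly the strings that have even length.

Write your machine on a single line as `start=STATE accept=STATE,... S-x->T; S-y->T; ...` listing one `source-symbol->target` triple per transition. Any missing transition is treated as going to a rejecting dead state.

start=s0; accept=s0; s0-0->s1; s0-1->s1; s1-0->s0; s1-1->s0

Count input length modulo 2: every symbol advances one step around the cycle s0 → s1 → s0. Accept at s0.
2 states suffice.
        0   1  
>* s0   s1  s1 
   s1   s0  s0 
(> = start, * = accepting)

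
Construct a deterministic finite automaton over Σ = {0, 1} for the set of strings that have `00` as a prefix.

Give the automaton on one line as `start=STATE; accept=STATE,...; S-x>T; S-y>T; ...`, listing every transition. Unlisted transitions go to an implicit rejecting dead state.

Check the first 2 symbols one by one: q0 through q1 record how many have matched `00` so far; any wrong symbol goes to the dead state q3. After all 2 match we enter the accepting sink q2.
4 states suffice.
        0   1  
>  q0   q1  q3 
   q1   q2  q3 
 * q2   q2  q2 
   q3   q3  q3 
(> = start, * = accepting)

start=q0; accept=q2; q0-0>q1; q0-1>q3; q1-0>q2; q1-1>q3; q2-0>q2; q2-1>q2; q3-0>q3; q3-1>q3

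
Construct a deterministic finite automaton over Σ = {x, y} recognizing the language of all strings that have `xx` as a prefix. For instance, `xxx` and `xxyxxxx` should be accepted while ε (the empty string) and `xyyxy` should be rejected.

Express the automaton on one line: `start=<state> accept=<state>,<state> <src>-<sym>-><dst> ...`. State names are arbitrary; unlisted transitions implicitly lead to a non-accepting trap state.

start=q0 accept=q2 q0-x->q1 q0-y->q3 q1-x->q2 q1-y->q3 q2-x->q2 q2-y->q2 q3-x->q3 q3-y->q3

Walk along `xx` while the input agrees: from q0 take `x` to q1, and so on. Any deviation drops to the rejecting sink q3. Once q2 is reached the prefix is confirmed and every continuation is accepted.
        x   y  
>  q0   q1  q3 
   q1   q2  q3 
 * q2   q2  q2 
   q3   q3  q3 
(> = start, * = accepting)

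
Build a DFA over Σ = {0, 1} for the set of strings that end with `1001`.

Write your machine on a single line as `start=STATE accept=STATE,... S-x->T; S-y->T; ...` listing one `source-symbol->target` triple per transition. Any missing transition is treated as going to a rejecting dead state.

start=A; accept=E; A-0->A; A-1->B; B-0->C; B-1->B; C-0->D; C-1->B; D-0->A; D-1->E; E-0->C; E-1->B

Remember how much of `1001` the current input suffix matches. State A means no match yet; B means the last symbol is `1`; C means the last 2 symbols are `10`; D means the last 3 symbols are `100`; E means the last 4 symbols are `1001`. Only E accepts. On a mismatch, fall back to the longest proper suffix that is still a prefix of `1001`.
       0  1 
>  A   A  B 
   B   C  B 
   C   D  B 
   D   A  E 
 * E   C  B 
(> = start, * = accepting)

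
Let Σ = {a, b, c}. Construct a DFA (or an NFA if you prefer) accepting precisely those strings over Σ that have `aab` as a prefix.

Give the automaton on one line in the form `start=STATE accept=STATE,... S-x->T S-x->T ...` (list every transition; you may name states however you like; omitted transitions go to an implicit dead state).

start=q0 accept=q3 q0-a->q1 q0-b->q4 q0-c->q4 q1-a->q2 q1-b->q4 q1-c->q4 q2-a->q4 q2-b->q3 q2-c->q4 q3-a->q3 q3-b->q3 q3-c->q3 q4-a->q4 q4-b->q4 q4-c->q4

Check the first 3 symbols one by one: q0 through q2 record how many have matched `aab` so far; any wrong symbol goes to the dead state q4. After all 3 match we enter the accepting sink q3.
5 states suffice.
        a   b   c  
>  q0   q1  q4  q4 
   q1   q2  q4  q4 
   q2   q4  q3  q4 
 * q3   q3  q3  q3 
   q4   q4  q4  q4 
(> = start, * = accepting)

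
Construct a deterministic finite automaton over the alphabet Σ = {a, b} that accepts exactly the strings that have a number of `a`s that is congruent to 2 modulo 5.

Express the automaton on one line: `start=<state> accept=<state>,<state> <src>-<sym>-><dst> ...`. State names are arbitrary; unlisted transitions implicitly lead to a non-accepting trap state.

start=S0 accept=S2 S0-a->S1 S0-b->S0 S1-a->S2 S1-b->S1 S2-a->S3 S2-b->S2 S3-a->S4 S3-b->S3 S4-a->S0 S4-b->S4

The only thing that matters is how many `a`s have appeared, reduced mod 5. Use one state per residue: S0 for 0, …, S4 for 4. Reading `a` moves to the next residue; anything else stays put. S2 is accepting.
5 states suffice.
        a   b  
>  S0   S1  S0 
   S1   S2  S1 
 * S2   S3  S2 
   S3   S4  S3 
   S4   S0  S4 
(> = start, * = accepting)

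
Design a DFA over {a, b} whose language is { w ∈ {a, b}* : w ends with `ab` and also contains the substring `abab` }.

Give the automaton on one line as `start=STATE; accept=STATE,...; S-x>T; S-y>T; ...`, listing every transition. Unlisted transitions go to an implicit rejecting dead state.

Handle the two conditions separately and then intersect. The first has 3 states tracking how much of the suffix `ab` has currently been matched; the second has 5 states tracking whether and how much of `abab` has been seen. A product state is a pair (one from each), accepting exactly when both do.
With 7 states:
        a   b  
>  q0   q1  q0 
   q1   q1  q2 
   q2   q3  q0 
   q3   q1  q4 
 * q4   q5  q6 
   q5   q5  q4 
   q6   q5  q6 
(> = start, * = accepting)

start=q0; accept=q4; q0-a>q1; q0-b>q0; q1-a>q1; q1-b>q2; q2-a>q3; q2-b>q0; q3-a>q1; q3-b>q4; q4-a>q5; q4-b>q6; q5-a>q5; q5-b>q4; q6-a>q5; q6-b>q6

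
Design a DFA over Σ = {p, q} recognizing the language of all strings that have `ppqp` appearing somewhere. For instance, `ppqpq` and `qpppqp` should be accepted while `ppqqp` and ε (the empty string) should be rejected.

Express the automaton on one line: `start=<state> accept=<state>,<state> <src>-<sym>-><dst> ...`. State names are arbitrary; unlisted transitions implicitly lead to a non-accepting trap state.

start=A accept=E A-p->B A-q->A B-p->C B-q->A C-p->C C-q->D D-p->E D-q->A E-p->E E-q->E

Track how much of `ppqp` has been matched so far: state A is no progress, E is the absorbing accept state reached once `ppqp` has occurred. Intermediate states record partial matches; on a mismatch, fall back to the longest reusable overlap.
A 5-state machine:
       p  q 
>  A   B  A 
   B   C  A 
   C   C  D 
   D   E  A 
 * E   E  E 
(> = start, * = accepting)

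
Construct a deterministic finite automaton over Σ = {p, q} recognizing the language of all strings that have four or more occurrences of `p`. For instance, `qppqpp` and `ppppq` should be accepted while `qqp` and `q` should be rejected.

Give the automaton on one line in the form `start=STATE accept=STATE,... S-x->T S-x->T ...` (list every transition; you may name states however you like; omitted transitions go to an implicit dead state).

Count `p`s, saturating at 5: states A through E mean 0 through 4 `p`s seen; F means more than 4. Each `p` increments (capped at F); other symbols loop. Accept from {E, F}.
With 6 states:
       p  q 
>  A   B  A 
   B   C  B 
   C   D  C 
   D   E  D 
 * E   F  E 
 * F   F  F 
(> = start, * = accepting)

start=A accept=E,F A-p->B A-q->A B-p->C B-q->B C-p->D C-q->C D-p->E D-q->D E-p->F E-q->E F-p->F F-q->F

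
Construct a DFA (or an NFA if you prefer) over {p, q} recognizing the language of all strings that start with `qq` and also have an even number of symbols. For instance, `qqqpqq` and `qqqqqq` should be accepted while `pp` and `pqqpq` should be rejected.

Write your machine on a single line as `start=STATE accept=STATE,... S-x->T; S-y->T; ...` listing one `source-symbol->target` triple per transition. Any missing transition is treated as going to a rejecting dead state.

start=A; accept=D; A-p->B; A-q->C; B-p->B; B-q->B; C-p->B; C-q->D; D-p->E; D-q->E; E-p->D; E-q->D

Run two small machines in parallel and take their product. One (4 states) tracks whether the input so far still matches the prefix `qq`; the other (2 states) tracks the input length modulo 2. Each combined state is a pair, one component from each; accept when both components accept. Minimizing collapses redundant product states.
       p  q 
>  A   B  C 
   B   B  B 
   C   B  D 
 * D   E  E 
   E   D  D 
(> = start, * = accepting)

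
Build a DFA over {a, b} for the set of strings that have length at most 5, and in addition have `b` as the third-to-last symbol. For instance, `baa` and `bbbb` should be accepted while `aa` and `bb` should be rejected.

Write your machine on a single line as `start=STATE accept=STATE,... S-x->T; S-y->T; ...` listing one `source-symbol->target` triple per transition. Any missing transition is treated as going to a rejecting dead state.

Build one automaton per condition and run them in lockstep. One (7 states) tracks the input length, saturating at 6; the other (15 states) tracks the last 3 symbols read. Each combined state is a pair, one component from each; accept when both components accept. Equivalent product states are then merged.
With 15 states:
          a    b  
>  S0     S1   S2 
   S1     S3   S4 
   S2     S5   S6 
   S3     S7   S8 
   S4     S9  S10 
   S5    S11  S12 
   S6    S13  S14 
   S7     S7   S7 
   S8     S9   S9 
   S9    S11  S11 
   S10   S13  S13 
 * S11    S7   S7 
 * S12    S9   S9 
 * S13   S11  S11 
 * S14   S13  S13 
(> = start, * = accepting)

start=S0; accept=S11,S12,S13,S14; S0-a->S1; S0-b->S2; S1-a->S3; S1-b->S4; S2-a->S5; S2-b->S6; S3-a->S7; S3-b->S8; S4-a->S9; S4-b->S10; S5-a->S11; S5-b->S12; S6-a->S13; S6-b->S14; S7-a->S7; S7-b->S7; S8-a->S9; S8-b->S9; S9-a->S11; S9-b->S11; S10-a->S13; S10-b->S13; S11-a->S7; S11-b->S7; S12-a->S9; S12-b->S9; S13-a->S11; S13-b->S11; S14-a->S13; S14-b->S13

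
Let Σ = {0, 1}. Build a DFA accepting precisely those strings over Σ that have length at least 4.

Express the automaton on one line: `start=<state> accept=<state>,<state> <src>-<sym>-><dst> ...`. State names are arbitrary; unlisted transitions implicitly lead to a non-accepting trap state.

start=q0 accept=q4,q5 q0-0->q1 q0-1->q1 q1-0->q2 q1-1->q2 q2-0->q3 q2-1->q3 q3-0->q4 q3-1->q4 q4-0->q5 q4-1->q5 q5-0->q5 q5-1->q5

Count input length up to 5: every symbol moves from q0 toward q5, which means 'more than 4' and absorbs. Accept from {q4, q5}.
A 6-state machine:
        0   1  
>  q0   q1  q1 
   q1   q2  q2 
   q2   q3  q3 
   q3   q4  q4 
 * q4   q5  q5 
 * q5   q5  q5 
(> = start, * = accepting)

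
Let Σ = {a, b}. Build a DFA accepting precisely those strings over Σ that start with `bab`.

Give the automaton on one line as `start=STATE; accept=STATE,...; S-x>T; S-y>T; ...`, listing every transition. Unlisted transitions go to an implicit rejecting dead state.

start=q0; accept=q3; q0-a>q4; q0-b>q1; q1-a>q2; q1-b>q4; q2-a>q4; q2-b>q3; q3-a>q3; q3-b>q3; q4-a>q4; q4-b>q4

Check the first 3 symbols one by one: q0 through q2 record how many have matched `bab` so far; any wrong symbol goes to the dead state q4. After all 3 match we enter the accepting sink q3.
        a   b  
>  q0   q4  q1 
   q1   q2  q4 
   q2   q4  q3 
 * q3   q3  q3 
   q4   q4  q4 
(> = start, * = accepting)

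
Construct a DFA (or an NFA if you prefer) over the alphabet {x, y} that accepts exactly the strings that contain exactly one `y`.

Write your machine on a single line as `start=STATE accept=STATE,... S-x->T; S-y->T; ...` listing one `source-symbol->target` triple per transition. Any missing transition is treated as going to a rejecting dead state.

start=A; accept=B; A-x->A; A-y->B; B-x->B; B-y->C; C-x->C; C-y->C

Count `y`s, saturating at 2: state A means no `y` yet, B means one `y` seen, C means more than one. Each `y` increments (capped at C); other symbols loop. Accept from {B}.
       x  y 
>  A   A  B 
 * B   B  C 
   C   C  C 
(> = start, * = accepting)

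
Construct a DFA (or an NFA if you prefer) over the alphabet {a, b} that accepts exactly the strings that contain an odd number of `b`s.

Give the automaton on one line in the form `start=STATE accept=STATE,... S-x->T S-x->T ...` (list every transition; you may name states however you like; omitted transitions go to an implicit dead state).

Keep the running count of `b`s modulo 2: each `b` advances along the cycle q0 → q1 → q0 while other symbols loop. Accept at q1.
With 2 states:
        a   b  
>  q0   q0  q1 
 * q1   q1  q0 
(> = start, * = accepting)

start=q0 accept=q1 q0-a->q0 q0-b->q1 q1-a->q1 q1-b->q0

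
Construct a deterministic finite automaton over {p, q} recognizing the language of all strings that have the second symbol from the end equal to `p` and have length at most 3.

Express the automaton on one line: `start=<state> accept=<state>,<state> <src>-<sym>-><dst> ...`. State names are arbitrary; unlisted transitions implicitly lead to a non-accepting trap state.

start=S0 accept=S3,S4,S7,S8 S0-p->S1 S0-q->S2 S1-p->S3 S1-q->S4 S2-p->S5 S2-q->S6 S3-p->S7 S3-q->S8 S4-p->S9 S4-q->S10 S5-p->S7 S5-q->S8 S6-p->S9 S6-q->S10 S7-p->S11 S7-q->S12 S8-p->S13 S8-q->S14 S9-p->S11 S9-q->S12 S10-p->S13 S10-q->S14 S11-p->S11 S11-q->S12 S12-p->S13 S12-q->S14 S13-p->S11 S13-q->S12 S14-p->S13 S14-q->S14

Handle the two conditions separately and then intersect. One (7 states) tracks the last 2 symbols read; the other (5 states) tracks the input length, saturating at 4. Each combined state is a pair, one component from each; accept when both components accept.
With 15 states:
          p    q  
>  S0     S1   S2 
   S1     S3   S4 
   S2     S5   S6 
 * S3     S7   S8 
 * S4     S9  S10 
   S5     S7   S8 
   S6     S9  S10 
 * S7    S11  S12 
 * S8    S13  S14 
   S9    S11  S12 
   S10   S13  S14 
   S11   S11  S12 
   S12   S13  S14 
   S13   S11  S12 
   S14   S13  S14 
(> = start, * = accepting)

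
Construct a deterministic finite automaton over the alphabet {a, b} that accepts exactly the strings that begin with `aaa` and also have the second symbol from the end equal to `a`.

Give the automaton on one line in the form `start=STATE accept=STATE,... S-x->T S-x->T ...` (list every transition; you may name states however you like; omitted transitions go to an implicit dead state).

start=q0 accept=q7,q9 q0-a->q1 q0-b->q2 q1-a->q3 q1-b->q4 q2-a->q5 q2-b->q6 q3-a->q7 q3-b->q4 q4-a->q5 q4-b->q6 q5-a->q8 q5-b->q4 q6-a->q5 q6-b->q6 q7-a->q7 q7-b->q9 q8-a->q8 q8-b->q4 q9-a->q10 q9-b->q11 q10-a->q7 q10-b->q9 q11-a->q10 q11-b->q11

Build one automaton per condition and run them in lockstep. The first has 5 states tracking whether the input so far still matches the prefix `aaa`; the second has 7 states tracking the last 2 symbols read. A product state is a pair (one from each), accepting exactly when both do.
12 states suffice.
          a    b  
>  q0     q1   q2 
   q1     q3   q4 
   q2     q5   q6 
   q3     q7   q4 
   q4     q5   q6 
   q5     q8   q4 
   q6     q5   q6 
 * q7     q7   q9 
   q8     q8   q4 
 * q9    q10  q11 
   q10    q7   q9 
   q11   q10  q11 
(> = start, * = accepting)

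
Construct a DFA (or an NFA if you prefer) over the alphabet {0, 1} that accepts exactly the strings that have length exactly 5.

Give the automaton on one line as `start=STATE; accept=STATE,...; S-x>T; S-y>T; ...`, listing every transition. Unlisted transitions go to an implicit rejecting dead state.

Count input length up to 6: every symbol moves from s0 toward s6, which means 'more than 5' and absorbs. Accept from {s5}.
With 7 states:
        0   1  
>  s0   s1  s1 
   s1   s2  s2 
   s2   s3  s3 
   s3   s4  s4 
   s4   s5  s5 
 * s5   s6  s6 
   s6   s6  s6 
(> = start, * = accepting)

start=s0; accept=s5; s0-0>s1; s0-1>s1; s1-0>s2; s1-1>s2; s2-0>s3; s2-1>s3; s3-0>s4; s3-1>s4; s4-0>s5; s4-1>s5; s5-0>s6; s5-1>s6; s6-0>s6; s6-1>s6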